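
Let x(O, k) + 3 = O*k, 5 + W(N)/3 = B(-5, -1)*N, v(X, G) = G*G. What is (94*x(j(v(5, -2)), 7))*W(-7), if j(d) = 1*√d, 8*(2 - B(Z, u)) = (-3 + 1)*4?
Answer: -80652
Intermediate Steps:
v(X, G) = G²
B(Z, u) = 3 (B(Z, u) = 2 - (-3 + 1)*4/8 = 2 - (-1)*4/4 = 2 - ⅛*(-8) = 2 + 1 = 3)
j(d) = √d
W(N) = -15 + 9*N (W(N) = -15 + 3*(3*N) = -15 + 9*N)
x(O, k) = -3 + O*k
(94*x(j(v(5, -2)), 7))*W(-7) = (94*(-3 + √((-2)²)*7))*(-15 + 9*(-7)) = (94*(-3 + √4*7))*(-15 - 63) = (94*(-3 + 2*7))*(-78) = (94*(-3 + 14))*(-78) = (94*11)*(-78) = 1034*(-78) = -80652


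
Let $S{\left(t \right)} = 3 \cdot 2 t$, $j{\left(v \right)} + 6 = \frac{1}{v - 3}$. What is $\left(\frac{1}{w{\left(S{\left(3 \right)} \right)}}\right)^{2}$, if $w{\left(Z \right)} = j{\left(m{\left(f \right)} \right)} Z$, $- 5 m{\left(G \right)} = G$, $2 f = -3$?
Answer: $\frac{9}{118336} \approx 7.6055 \cdot 10^{-5}$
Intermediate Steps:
$f = - \frac{3}{2}$ ($f = \frac{1}{2} \left(-3\right) = - \frac{3}{2} \approx -1.5$)
$m{\left(G \right)} = - \frac{G}{5}$
$j{\left(v \right)} = -6 + \frac{1}{-3 + v}$ ($j{\left(v \right)} = -6 + \frac{1}{v - 3} = -6 + \frac{1}{-3 + v}$)
$S{\left(t \right)} = 6 t$
$w{\left(Z \right)} = - \frac{172 Z}{27}$ ($w{\left(Z \right)} = \frac{19 - 6 \left(\left(- \frac{1}{5}\right) \left(- \frac{3}{2}\right)\right)}{-3 - - \frac{3}{10}} Z = \frac{19 - \frac{9}{5}}{-3 + \frac{3}{10}} Z = \frac{19 - \frac{9}{5}}{- \frac{27}{10}} Z = \left(- \frac{10}{27}\right) \frac{86}{5} Z = - \frac{172 Z}{27}$)
$\left(\frac{1}{w{\left(S{\left(3 \right)} \right)}}\right)^{2} = \left(\frac{1}{\left(- \frac{172}{27}\right) 6 \cdot 3}\right)^{2} = \left(\frac{1}{\left(- \frac{172}{27}\right) 18}\right)^{2} = \left(\frac{1}{- \frac{344}{3}}\right)^{2} = \left(- \frac{3}{344}\right)^{2} = \frac{9}{118336}$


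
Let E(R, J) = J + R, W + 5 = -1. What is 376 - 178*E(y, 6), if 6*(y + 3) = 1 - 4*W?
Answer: -2699/3 ≈ -899.67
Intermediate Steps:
W = -6 (W = -5 - 1 = -6)
y = 7/6 (y = -3 + (1 - 4*(-6))/6 = -3 + (1 + 24)/6 = -3 + (⅙)*25 = -3 + 25/6 = 7/6 ≈ 1.1667)
376 - 178*E(y, 6) = 376 - 178*(6 + 7/6) = 376 - 178*43/6 = 376 - 3827/3 = -2699/3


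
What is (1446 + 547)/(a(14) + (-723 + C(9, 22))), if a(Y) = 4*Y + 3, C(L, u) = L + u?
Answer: -1993/633 ≈ -3.1485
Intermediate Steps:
a(Y) = 3 + 4*Y
(1446 + 547)/(a(14) + (-723 + C(9, 22))) = (1446 + 547)/((3 + 4*14) + (-723 + (9 + 22))) = 1993/((3 + 56) + (-723 + 31)) = 1993/(59 - 692) = 1993/(-633) = 1993*(-1/633) = -1993/633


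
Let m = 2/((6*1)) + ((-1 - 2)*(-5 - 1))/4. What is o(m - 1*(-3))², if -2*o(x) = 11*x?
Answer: 267289/144 ≈ 1856.2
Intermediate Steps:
m = 29/6 (m = 2/6 - 3*(-6)*(¼) = 2*(⅙) + 18*(¼) = ⅓ + 9/2 = 29/6 ≈ 4.8333)
o(x) = -11*x/2
o(m - 1*(-3))² = (-11*(29/6 - 1*(-3))/2)² = (-11*(29/6 + 3)/2)² = (-11/2*47/6)² = (-517/12)² = 267289/144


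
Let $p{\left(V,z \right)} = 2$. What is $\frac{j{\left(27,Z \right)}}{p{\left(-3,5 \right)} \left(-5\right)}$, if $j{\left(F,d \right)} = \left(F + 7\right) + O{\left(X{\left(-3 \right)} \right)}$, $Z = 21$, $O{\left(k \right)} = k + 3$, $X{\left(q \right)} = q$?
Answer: $- \frac{17}{5} \approx -3.4$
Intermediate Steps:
$O{\left(k \right)} = 3 + k$
$j{\left(F,d \right)} = 7 + F$ ($j{\left(F,d \right)} = \left(F + 7\right) + \left(3 - 3\right) = \left(7 + F\right) + 0 = 7 + F$)
$\frac{j{\left(27,Z \right)}}{p{\left(-3,5 \right)} \left(-5\right)} = \frac{7 + 27}{2 \left(-5\right)} = \frac{34}{-10} = 34 \left(- \frac{1}{10}\right) = - \frac{17}{5}$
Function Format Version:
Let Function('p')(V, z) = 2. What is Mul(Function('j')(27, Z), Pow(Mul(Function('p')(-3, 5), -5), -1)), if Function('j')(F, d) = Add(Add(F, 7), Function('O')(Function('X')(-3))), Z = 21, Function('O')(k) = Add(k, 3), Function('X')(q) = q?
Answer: Rational(-17, 5) ≈ -3.4000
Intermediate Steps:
Function('O')(k) = Add(3, k)
Function('j')(F, d) = Add(7, F) (Function('j')(F, d) = Add(Add(F, 7), Add(3, -3)) = Add(Add(7, F), 0) = Add(7, F))
Mul(Function('j')(27, Z), Pow(Mul(Function('p')(-3, 5), -5), -1)) = Mul(Add(7, 27), Pow(Mul(2, -5), -1)) = Mul(34, Pow(-10, -1)) = Mul(34, Rational(-1, 10)) = Rational(-17, 5)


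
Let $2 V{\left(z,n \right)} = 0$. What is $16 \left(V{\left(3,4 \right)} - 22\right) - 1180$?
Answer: $-1532$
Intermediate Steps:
$V{\left(z,n \right)} = 0$ ($V{\left(z,n \right)} = \frac{1}{2} \cdot 0 = 0$)
$16 \left(V{\left(3,4 \right)} - 22\right) - 1180 = 16 \left(0 - 22\right) - 1180 = 16 \left(-22\right) - 1180 = -352 - 1180 = -1532$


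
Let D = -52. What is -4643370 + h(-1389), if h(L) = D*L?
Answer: -4571142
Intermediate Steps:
h(L) = -52*L
-4643370 + h(-1389) = -4643370 - 52*(-1389) = -4643370 + 72228 = -4571142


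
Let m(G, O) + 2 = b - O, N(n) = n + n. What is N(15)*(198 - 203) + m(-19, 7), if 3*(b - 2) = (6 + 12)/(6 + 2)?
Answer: -625/4 ≈ -156.25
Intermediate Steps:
N(n) = 2*n
b = 11/4 (b = 2 + ((6 + 12)/(6 + 2))/3 = 2 + (18/8)/3 = 2 + (18*(⅛))/3 = 2 + (⅓)*(9/4) = 2 + ¾ = 11/4 ≈ 2.7500)
m(G, O) = ¾ - O (m(G, O) = -2 + (11/4 - O) = ¾ - O)
N(15)*(198 - 203) + m(-19, 7) = (2*15)*(198 - 203) + (¾ - 1*7) = 30*(-5) + (¾ - 7) = -150 - 25/4 = -625/4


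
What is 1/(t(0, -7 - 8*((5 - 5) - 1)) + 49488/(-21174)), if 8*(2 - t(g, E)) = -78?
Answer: 14116/132871 ≈ 0.10624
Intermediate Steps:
t(g, E) = 47/4 (t(g, E) = 2 - ⅛*(-78) = 2 + 39/4 = 47/4)
1/(t(0, -7 - 8*((5 - 5) - 1)) + 49488/(-21174)) = 1/(47/4 + 49488/(-21174)) = 1/(47/4 + 49488*(-1/21174)) = 1/(47/4 - 8248/3529) = 1/(132871/14116) = 14116/132871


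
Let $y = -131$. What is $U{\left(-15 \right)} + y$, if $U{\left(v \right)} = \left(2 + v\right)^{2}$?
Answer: $38$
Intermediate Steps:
$U{\left(-15 \right)} + y = \left(2 - 15\right)^{2} - 131 = \left(-13\right)^{2} - 131 = 169 - 131 = 38$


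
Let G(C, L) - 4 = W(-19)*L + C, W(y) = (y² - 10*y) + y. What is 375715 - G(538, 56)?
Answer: 345381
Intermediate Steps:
W(y) = y² - 9*y
G(C, L) = 4 + C + 532*L (G(C, L) = 4 + ((-19*(-9 - 19))*L + C) = 4 + ((-19*(-28))*L + C) = 4 + (532*L + C) = 4 + (C + 532*L) = 4 + C + 532*L)
375715 - G(538, 56) = 375715 - (4 + 538 + 532*56) = 375715 - (4 + 538 + 29792) = 375715 - 1*30334 = 375715 - 30334 = 345381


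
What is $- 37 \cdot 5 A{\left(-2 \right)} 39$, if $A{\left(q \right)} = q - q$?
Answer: $0$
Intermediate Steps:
$A{\left(q \right)} = 0$
$- 37 \cdot 5 A{\left(-2 \right)} 39 = - 37 \cdot 5 \cdot 0 \cdot 39 = \left(-37\right) 0 \cdot 39 = 0 \cdot 39 = 0$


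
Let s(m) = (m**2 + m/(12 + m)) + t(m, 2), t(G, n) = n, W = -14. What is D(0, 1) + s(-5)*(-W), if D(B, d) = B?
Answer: 368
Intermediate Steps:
s(m) = 2 + m**2 + m/(12 + m) (s(m) = (m**2 + m/(12 + m)) + 2 = 2 + m**2 + m/(12 + m))
D(0, 1) + s(-5)*(-W) = 0 + ((24 + (-5)**3 + 3*(-5) + 12*(-5)**2)/(12 - 5))*(-1*(-14)) = 0 + ((24 - 125 - 15 + 12*25)/7)*14 = 0 + ((24 - 125 - 15 + 300)/7)*14 = 0 + ((1/7)*184)*14 = 0 + (184/7)*14 = 0 + 368 = 368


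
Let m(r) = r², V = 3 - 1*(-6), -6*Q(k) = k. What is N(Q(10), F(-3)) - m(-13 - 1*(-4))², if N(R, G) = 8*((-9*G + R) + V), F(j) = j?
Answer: -18859/3 ≈ -6286.3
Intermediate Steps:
Q(k) = -k/6
V = 9 (V = 3 + 6 = 9)
N(R, G) = 72 - 72*G + 8*R (N(R, G) = 8*((-9*G + R) + 9) = 8*((R - 9*G) + 9) = 8*(9 + R - 9*G) = 72 - 72*G + 8*R)
N(Q(10), F(-3)) - m(-13 - 1*(-4))² = (72 - 72*(-3) + 8*(-⅙*10)) - ((-13 - 1*(-4))²)² = (72 + 216 + 8*(-5/3)) - ((-13 + 4)²)² = (72 + 216 - 40/3) - ((-9)²)² = 824/3 - 1*81² = 824/3 - 1*6561 = 824/3 - 6561 = -18859/3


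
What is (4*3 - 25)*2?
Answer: -26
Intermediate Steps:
(4*3 - 25)*2 = (12 - 25)*2 = -13*2 = -26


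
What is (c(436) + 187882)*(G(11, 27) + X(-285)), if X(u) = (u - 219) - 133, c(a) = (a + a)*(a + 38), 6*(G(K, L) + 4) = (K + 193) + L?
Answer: -362229025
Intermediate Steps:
G(K, L) = 169/6 + K/6 + L/6 (G(K, L) = -4 + ((K + 193) + L)/6 = -4 + ((193 + K) + L)/6 = -4 + (193 + K + L)/6 = -4 + (193/6 + K/6 + L/6) = 169/6 + K/6 + L/6)
c(a) = 2*a*(38 + a) (c(a) = (2*a)*(38 + a) = 2*a*(38 + a))
X(u) = -352 + u (X(u) = (-219 + u) - 133 = -352 + u)
(c(436) + 187882)*(G(11, 27) + X(-285)) = (2*436*(38 + 436) + 187882)*((169/6 + (⅙)*11 + (⅙)*27) + (-352 - 285)) = (2*436*474 + 187882)*((169/6 + 11/6 + 9/2) - 637) = (413328 + 187882)*(69/2 - 637) = 601210*(-1205/2) = -362229025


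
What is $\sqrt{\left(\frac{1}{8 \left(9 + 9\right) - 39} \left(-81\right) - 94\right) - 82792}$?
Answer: $\frac{i \sqrt{101536295}}{35} \approx 287.9 i$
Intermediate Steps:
$\sqrt{\left(\frac{1}{8 \left(9 + 9\right) - 39} \left(-81\right) - 94\right) - 82792} = \sqrt{\left(\frac{1}{8 \cdot 18 - 39} \left(-81\right) - 94\right) - 82792} = \sqrt{\left(\frac{1}{144 - 39} \left(-81\right) - 94\right) - 82792} = \sqrt{\left(\frac{1}{105} \left(-81\right) - 94\right) - 82792} = \sqrt{\left(- \frac{27}{35} - 94\right) - 82792} = \sqrt{- \frac{3317}{35} - 82792} = \sqrt{- \frac{2901037}{35}} = \frac{i \sqrt{101536295}}{35}$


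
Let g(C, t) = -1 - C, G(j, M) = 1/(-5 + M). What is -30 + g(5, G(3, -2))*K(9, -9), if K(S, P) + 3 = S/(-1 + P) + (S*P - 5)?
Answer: 2547/5 ≈ 509.40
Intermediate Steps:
K(S, P) = -8 + P*S + S/(-1 + P) (K(S, P) = -3 + (S/(-1 + P) + (S*P - 5)) = -3 + (S/(-1 + P) + (P*S - 5)) = -3 + (S/(-1 + P) + (-5 + P*S)) = -3 + (-5 + P*S + S/(-1 + P)) = -8 + P*S + S/(-1 + P))
-30 + g(5, G(3, -2))*K(9, -9) = -30 + (-1 - 1*5)*((8 + 9 - 8*(-9) + 9*(-9)² - 1*(-9)*9)/(-1 - 9)) = -30 + (-1 - 5)*((8 + 9 + 72 + 9*81 + 81)/(-10)) = -30 - (-3)*(8 + 9 + 72 + 729 + 81)/5 = -30 - (-3)*899/5 = -30 - 6*(-899/10) = -30 + 2697/5 = 2547/5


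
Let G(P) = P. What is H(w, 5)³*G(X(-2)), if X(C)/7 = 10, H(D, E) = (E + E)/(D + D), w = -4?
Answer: -4375/32 ≈ -136.72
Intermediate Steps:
H(D, E) = E/D (H(D, E) = (2*E)/((2*D)) = (2*E)*(1/(2*D)) = E/D)
X(C) = 70 (X(C) = 7*10 = 70)
H(w, 5)³*G(X(-2)) = (5/(-4))³*70 = (5*(-¼))³*70 = (-5/4)³*70 = -125/64*70 = -4375/32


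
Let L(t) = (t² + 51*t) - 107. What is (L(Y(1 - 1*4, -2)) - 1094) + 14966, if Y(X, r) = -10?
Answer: 13355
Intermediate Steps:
L(t) = -107 + t² + 51*t
(L(Y(1 - 1*4, -2)) - 1094) + 14966 = ((-107 + (-10)² + 51*(-10)) - 1094) + 14966 = ((-107 + 100 - 510) - 1094) + 14966 = (-517 - 1094) + 14966 = -1611 + 14966 = 13355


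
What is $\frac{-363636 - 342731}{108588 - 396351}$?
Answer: $\frac{706367}{287763} \approx 2.4547$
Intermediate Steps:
$\frac{-363636 - 342731}{108588 - 396351} = - \frac{706367}{-287763} = \left(-706367\right) \left(- \frac{1}{287763}\right) = \frac{706367}{287763}$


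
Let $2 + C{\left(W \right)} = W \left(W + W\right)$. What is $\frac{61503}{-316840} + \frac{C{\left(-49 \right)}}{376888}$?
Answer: $- \frac{2707363833}{14926649240} \approx -0.18138$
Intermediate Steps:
$C{\left(W \right)} = -2 + 2 W^{2}$ ($C{\left(W \right)} = -2 + W \left(W + W\right) = -2 + W 2 W = -2 + 2 W^{2}$)
$\frac{61503}{-316840} + \frac{C{\left(-49 \right)}}{376888} = \frac{61503}{-316840} + \frac{-2 + 2 \left(-49\right)^{2}}{376888} = 61503 \left(- \frac{1}{316840}\right) + \left(-2 + 2 \cdot 2401\right) \frac{1}{376888} = - \frac{61503}{316840} + \left(-2 + 4802\right) \frac{1}{376888} = - \frac{61503}{316840} + 4800 \cdot \frac{1}{376888} = - \frac{61503}{316840} + \frac{600}{47111} = - \frac{2707363833}{14926649240}$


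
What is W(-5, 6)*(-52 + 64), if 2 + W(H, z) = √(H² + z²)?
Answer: -24 + 12*√61 ≈ 69.723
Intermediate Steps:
W(H, z) = -2 + √(H² + z²)
W(-5, 6)*(-52 + 64) = (-2 + √((-5)² + 6²))*(-52 + 64) = (-2 + √(25 + 36))*12 = (-2 + √61)*12 = -24 + 12*√61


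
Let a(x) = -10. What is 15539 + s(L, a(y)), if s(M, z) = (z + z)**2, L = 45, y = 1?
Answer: 15939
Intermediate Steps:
s(M, z) = 4*z**2 (s(M, z) = (2*z)**2 = 4*z**2)
15539 + s(L, a(y)) = 15539 + 4*(-10)**2 = 15539 + 4*100 = 15539 + 400 = 15939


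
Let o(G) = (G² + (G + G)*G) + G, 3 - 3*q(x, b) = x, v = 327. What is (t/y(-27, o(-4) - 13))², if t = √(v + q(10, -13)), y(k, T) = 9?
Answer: 974/243 ≈ 4.0082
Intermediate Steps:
q(x, b) = 1 - x/3
o(G) = G + 3*G² (o(G) = (G² + (2*G)*G) + G = (G² + 2*G²) + G = 3*G² + G = G + 3*G²)
t = √2922/3 (t = √(327 + (1 - ⅓*10)) = √(327 + (1 - 10/3)) = √(327 - 7/3) = √(974/3) = √2922/3 ≈ 18.018)
(t/y(-27, o(-4) - 13))² = ((√2922/3)/9)² = ((√2922/3)*(⅑))² = (√2922/27)² = 974/243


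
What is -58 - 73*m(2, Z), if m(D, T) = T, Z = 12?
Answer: -934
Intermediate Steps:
-58 - 73*m(2, Z) = -58 - 73*12 = -58 - 876 = -934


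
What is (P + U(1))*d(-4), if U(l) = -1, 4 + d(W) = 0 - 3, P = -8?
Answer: 63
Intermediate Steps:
d(W) = -7 (d(W) = -4 + (0 - 3) = -4 - 3 = -7)
(P + U(1))*d(-4) = (-8 - 1)*(-7) = -9*(-7) = 63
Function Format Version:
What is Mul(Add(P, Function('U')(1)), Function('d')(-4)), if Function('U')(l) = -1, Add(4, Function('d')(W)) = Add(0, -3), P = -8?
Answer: 63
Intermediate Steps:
Function('d')(W) = -7 (Function('d')(W) = Add(-4, Add(0, -3)) = Add(-4, -3) = -7)
Mul(Add(P, Function('U')(1)), Function('d')(-4)) = Mul(Add(-8, -1), -7) = Mul(-9, -7) = 63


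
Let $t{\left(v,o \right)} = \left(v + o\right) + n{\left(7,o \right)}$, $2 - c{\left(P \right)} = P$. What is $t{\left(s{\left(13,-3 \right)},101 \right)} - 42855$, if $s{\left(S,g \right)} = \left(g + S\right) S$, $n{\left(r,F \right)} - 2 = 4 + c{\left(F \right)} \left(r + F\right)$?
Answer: $-53310$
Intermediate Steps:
$c{\left(P \right)} = 2 - P$
$n{\left(r,F \right)} = 6 + \left(2 - F\right) \left(F + r\right)$ ($n{\left(r,F \right)} = 2 + \left(4 + \left(2 - F\right) \left(r + F\right)\right) = 2 + \left(4 + \left(2 - F\right) \left(F + r\right)\right) = 6 + \left(2 - F\right) \left(F + r\right)$)
$s{\left(S,g \right)} = S \left(S + g\right)$ ($s{\left(S,g \right)} = \left(S + g\right) S = S \left(S + g\right)$)
$t{\left(v,o \right)} = 20 + v - 6 o - o \left(-2 + o\right)$ ($t{\left(v,o \right)} = \left(v + o\right) - \left(-6 + 7 \left(-2 + o\right) + o \left(-2 + o\right)\right) = \left(o + v\right) - \left(-20 + 7 o + o \left(-2 + o\right)\right) = 20 + v - 6 o - o \left(-2 + o\right)$)
$t{\left(s{\left(13,-3 \right)},101 \right)} - 42855 = \left(20 + 13 \left(13 - 3\right) - 101^{2} - 404\right) - 42855 = \left(20 + 13 \cdot 10 - 10201 - 404\right) - 42855 = \left(20 + 130 - 10201 - 404\right) - 42855 = -10455 - 42855 = -53310$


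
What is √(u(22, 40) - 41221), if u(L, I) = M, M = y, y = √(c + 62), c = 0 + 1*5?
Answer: √(-41221 + √67) ≈ 203.01*I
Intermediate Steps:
c = 5 (c = 0 + 5 = 5)
y = √67 (y = √(5 + 62) = √67 ≈ 8.1853)
M = √67 ≈ 8.1853
u(L, I) = √67
√(u(22, 40) - 41221) = √(√67 - 41221) = √(-41221 + √67)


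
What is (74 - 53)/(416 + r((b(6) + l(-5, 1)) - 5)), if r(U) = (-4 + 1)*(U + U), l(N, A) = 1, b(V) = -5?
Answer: 21/470 ≈ 0.044681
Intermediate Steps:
r(U) = -6*U
(74 - 53)/(416 + r((b(6) + l(-5, 1)) - 5)) = (74 - 53)/(416 - 6*((-5 + 1) - 5)) = 21/(416 - 6*(-4 - 5)) = 21/(416 - 6*(-9)) = 21/(416 + 54) = 21/470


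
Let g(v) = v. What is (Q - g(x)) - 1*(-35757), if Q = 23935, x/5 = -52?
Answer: 59952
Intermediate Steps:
x = -260 (x = 5*(-52) = -260)
(Q - g(x)) - 1*(-35757) = (23935 - 1*(-260)) - 1*(-35757) = (23935 + 260) + 35757 = 24195 + 35757 = 59952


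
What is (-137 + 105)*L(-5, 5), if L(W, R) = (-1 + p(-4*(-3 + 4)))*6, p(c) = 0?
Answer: 192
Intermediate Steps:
L(W, R) = -6 (L(W, R) = (-1 + 0)*6 = -1*6 = -6)
(-137 + 105)*L(-5, 5) = (-137 + 105)*(-6) = -32*(-6) = 192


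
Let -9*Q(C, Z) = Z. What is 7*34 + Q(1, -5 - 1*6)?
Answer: 2153/9 ≈ 239.22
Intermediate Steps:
Q(C, Z) = -Z/9
7*34 + Q(1, -5 - 1*6) = 7*34 - (-5 - 1*6)/9 = 238 - (-5 - 6)/9 = 238 - ⅑*(-11) = 238 + 11/9 = 2153/9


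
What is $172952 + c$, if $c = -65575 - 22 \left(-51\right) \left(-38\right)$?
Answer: $64741$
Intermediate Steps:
$c = -108211$ ($c = -65575 - \left(-1122\right) \left(-38\right) = -65575 - 42636 = -108211$)
$172952 + c = 172952 - 108211 = 64741$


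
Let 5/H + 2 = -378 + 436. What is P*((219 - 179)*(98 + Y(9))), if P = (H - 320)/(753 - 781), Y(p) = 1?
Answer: 8867925/196 ≈ 45245.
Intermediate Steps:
H = 5/56 (H = 5/(-2 + (-378 + 436)) = 5/(-2 + 58) = 5/56 ≈ 0.089286)
P = 17915/1568 (P = (5/56 - 320)/(753 - 781) = -17915/56/(-28) = -17915/56*(-1/28) = 17915/1568 ≈ 11.425)
P*((219 - 179)*(98 + Y(9))) = 17915*((219 - 179)*(98 + 1))/1568 = 17915*(40*99)/1568 = (17915/1568)*3960 = 8867925/196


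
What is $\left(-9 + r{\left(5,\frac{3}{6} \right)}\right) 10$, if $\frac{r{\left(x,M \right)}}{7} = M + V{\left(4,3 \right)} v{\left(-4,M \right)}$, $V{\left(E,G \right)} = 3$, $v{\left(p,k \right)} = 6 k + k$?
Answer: $680$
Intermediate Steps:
$v{\left(p,k \right)} = 7 k$
$r{\left(x,M \right)} = 154 M$ ($r{\left(x,M \right)} = 7 \left(M + 3 \cdot 7 M\right) = 7 \left(M + 21 M\right) = 7 \cdot 22 M = 154 M$)
$\left(-9 + r{\left(5,\frac{3}{6} \right)}\right) 10 = \left(-9 + 154 \cdot \frac{3}{6}\right) 10 = \left(-9 + 154 \cdot 3 \cdot \frac{1}{6}\right) 10 = \left(-9 + 154 \cdot \frac{1}{2}\right) 10 = \left(-9 + 77\right) 10 = 68 \cdot 10 = 680$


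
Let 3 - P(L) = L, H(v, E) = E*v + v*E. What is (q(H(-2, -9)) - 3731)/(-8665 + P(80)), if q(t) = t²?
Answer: 2435/8742 ≈ 0.27854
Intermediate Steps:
H(v, E) = 2*E*v (H(v, E) = E*v + E*v = 2*E*v)
P(L) = 3 - L
(q(H(-2, -9)) - 3731)/(-8665 + P(80)) = ((2*(-9)*(-2))² - 3731)/(-8665 + (3 - 1*80)) = (36² - 3731)/(-8665 + (3 - 80)) = (1296 - 3731)/(-8665 - 77) = -2435/(-8742) = -2435*(-1/8742) = 2435/8742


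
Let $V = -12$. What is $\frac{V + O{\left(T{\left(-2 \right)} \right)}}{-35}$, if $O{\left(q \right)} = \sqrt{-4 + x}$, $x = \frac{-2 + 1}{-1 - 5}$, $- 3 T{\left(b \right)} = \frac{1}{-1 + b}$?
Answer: $\frac{12}{35} - \frac{i \sqrt{138}}{210} \approx 0.34286 - 0.05594 i$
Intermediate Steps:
$T{\left(b \right)} = - \frac{1}{3 \left(-1 + b\right)}$
$x = \frac{1}{6}$ ($x = - \frac{1}{-6} = \left(-1\right) \left(- \frac{1}{6}\right) = \frac{1}{6} \approx 0.16667$)
$O{\left(q \right)} = \frac{i \sqrt{138}}{6}$ ($O{\left(q \right)} = \sqrt{-4 + \frac{1}{6}} = \sqrt{- \frac{23}{6}} = \frac{i \sqrt{138}}{6}$)
$\frac{V + O{\left(T{\left(-2 \right)} \right)}}{-35} = \frac{-12 + \frac{i \sqrt{138}}{6}}{-35} = - \frac{-12 + \frac{i \sqrt{138}}{6}}{35} = \frac{12}{35} - \frac{i \sqrt{138}}{210}$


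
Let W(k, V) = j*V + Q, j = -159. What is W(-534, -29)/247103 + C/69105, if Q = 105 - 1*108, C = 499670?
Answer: 24757678370/3415210563 ≈ 7.2492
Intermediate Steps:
Q = -3 (Q = 105 - 108 = -3)
W(k, V) = -3 - 159*V (W(k, V) = -159*V - 3 = -3 - 159*V)
W(-534, -29)/247103 + C/69105 = (-3 - 159*(-29))/247103 + 499670/69105 = (-3 + 4611)*(1/247103) + 499670*(1/69105) = 4608*(1/247103) + 99934/13821 = 4608/247103 + 99934/13821 = 24757678370/3415210563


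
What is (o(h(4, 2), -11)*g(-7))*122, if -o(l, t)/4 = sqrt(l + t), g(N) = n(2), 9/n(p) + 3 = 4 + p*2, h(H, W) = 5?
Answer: -4392*I*sqrt(6)/5 ≈ -2151.6*I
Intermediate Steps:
n(p) = 9/(1 + 2*p) (n(p) = 9/(-3 + (4 + p*2)) = 9/(-3 + (4 + 2*p)) = 9/(1 + 2*p))
g(N) = 9/5 (g(N) = 9/(1 + 2*2) = 9/(1 + 4) = 9/5)
o(l, t) = -4*sqrt(l + t)
(o(h(4, 2), -11)*g(-7))*122 = (-4*sqrt(5 - 11)*(9/5))*122 = (-4*I*sqrt(6)*(9/5))*122 = -36*I*sqrt(6)/5*122 = -4392*I*sqrt(6)/5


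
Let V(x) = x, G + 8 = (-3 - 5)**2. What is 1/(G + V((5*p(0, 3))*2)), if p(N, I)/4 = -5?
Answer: -1/144 ≈ -0.0069444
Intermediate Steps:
p(N, I) = -20 (p(N, I) = 4*(-5) = -20)
G = 56 (G = -8 + (-3 - 5)**2 = -8 + (-8)**2 = -8 + 64 = 56)
1/(G + V((5*p(0, 3))*2)) = 1/(56 + (5*(-20))*2) = 1/(56 - 100*2) = 1/(56 - 200) = 1/(-144) = -1/144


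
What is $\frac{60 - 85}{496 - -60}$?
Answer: $- \frac{25}{556} \approx -0.044964$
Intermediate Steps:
$\frac{60 - 85}{496 - -60} = - \frac{25}{496 + \left(70 - 10\right)} = - \frac{25}{496 + 60} = - \frac{25}{556}$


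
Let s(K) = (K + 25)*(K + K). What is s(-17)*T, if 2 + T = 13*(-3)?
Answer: 11152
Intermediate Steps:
s(K) = 2*K*(25 + K) (s(K) = (25 + K)*(2*K) = 2*K*(25 + K))
T = -41 (T = -2 + 13*(-3) = -2 - 39 = -41)
s(-17)*T = (2*(-17)*(25 - 17))*(-41) = (2*(-17)*8)*(-41) = -272*(-41) = 11152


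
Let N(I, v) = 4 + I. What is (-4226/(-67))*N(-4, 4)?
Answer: 0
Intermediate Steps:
(-4226/(-67))*N(-4, 4) = (-4226/(-67))*(4 - 4) = -4226*(-1/67)*0 = (4226/67)*0 = 0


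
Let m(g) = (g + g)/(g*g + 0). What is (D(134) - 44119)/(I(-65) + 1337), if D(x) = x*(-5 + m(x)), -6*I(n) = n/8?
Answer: -2149776/64241 ≈ -33.464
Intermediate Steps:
m(g) = 2/g (m(g) = (2*g)/(g**2 + 0) = (2*g)/(g**2) = (2*g)/g**2 = 2/g)
I(n) = -n/48 (I(n) = -n/(6*8) = -n/48)
D(x) = x*(-5 + 2/x)
(D(134) - 44119)/(I(-65) + 1337) = ((2 - 5*134) - 44119)/(-1/48*(-65) + 1337) = ((2 - 670) - 44119)/(65/48 + 1337) = (-668 - 44119)/(64241/48) = -44787*48/64241 = -2149776/64241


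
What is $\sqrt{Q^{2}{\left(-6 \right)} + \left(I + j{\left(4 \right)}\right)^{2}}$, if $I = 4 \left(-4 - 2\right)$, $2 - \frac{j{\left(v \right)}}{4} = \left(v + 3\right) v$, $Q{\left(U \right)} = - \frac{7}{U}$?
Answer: $\frac{\sqrt{589873}}{6} \approx 128.01$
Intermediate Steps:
$j{\left(v \right)} = 8 - 4 v \left(3 + v\right)$ ($j{\left(v \right)} = 8 - 4 \left(v + 3\right) v = 8 - 4 \left(3 + v\right) v = 8 - 4 v \left(3 + v\right)$)
$I = -24$ ($I = 4 \left(-6\right) = -24$)
$\sqrt{Q^{2}{\left(-6 \right)} + \left(I + j{\left(4 \right)}\right)^{2}} = \sqrt{\left(- \frac{7}{-6}\right)^{2} + \left(-24 - \left(40 + 64\right)\right)^{2}} = \sqrt{\left(\left(-7\right) \left(- \frac{1}{6}\right)\right)^{2} + \left(-24 - 104\right)^{2}} = \sqrt{\left(\frac{7}{6}\right)^{2} + \left(-24 - 104\right)^{2}} = \sqrt{\frac{49}{36} + \left(-24 - 104\right)^{2}} = \sqrt{\frac{49}{36} + \left(-128\right)^{2}} = \sqrt{\frac{49}{36} + 16384} = \sqrt{\frac{589873}{36}} = \frac{\sqrt{589873}}{6}$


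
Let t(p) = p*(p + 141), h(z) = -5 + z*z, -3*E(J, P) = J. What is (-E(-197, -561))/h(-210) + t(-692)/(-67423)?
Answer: -50452494551/8919051555 ≈ -5.6567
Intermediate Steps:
E(J, P) = -J/3
h(z) = -5 + z²
t(p) = p*(141 + p)
(-E(-197, -561))/h(-210) + t(-692)/(-67423) = (-(-1)*(-197)/3)/(-5 + (-210)²) - 692*(141 - 692)/(-67423) = (-1*197/3)/(-5 + 44100) - 692*(-551)*(-1/67423) = -197/3/44095 + 381292*(-1/67423) = -197/3*1/44095 - 381292/67423 = -197/132285 - 381292/67423 = -50452494551/8919051555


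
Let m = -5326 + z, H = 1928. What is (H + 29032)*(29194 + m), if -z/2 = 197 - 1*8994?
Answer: 1283663520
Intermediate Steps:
z = 17594 (z = -2*(197 - 1*8994) = -2*(197 - 8994) = -2*(-8797) = 17594)
m = 12268 (m = -5326 + 17594 = 12268)
(H + 29032)*(29194 + m) = (1928 + 29032)*(29194 + 12268) = 30960*41462 = 1283663520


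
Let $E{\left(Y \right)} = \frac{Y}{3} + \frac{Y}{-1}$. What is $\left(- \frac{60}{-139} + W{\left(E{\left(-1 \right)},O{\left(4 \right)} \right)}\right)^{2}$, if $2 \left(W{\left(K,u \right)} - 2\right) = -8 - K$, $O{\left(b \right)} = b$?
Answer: $\frac{628849}{173889} \approx 3.6164$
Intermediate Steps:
$E{\left(Y \right)} = - \frac{2 Y}{3}$ ($E{\left(Y \right)} = Y \frac{1}{3} + Y \left(-1\right) = \frac{Y}{3} - Y = - \frac{2 Y}{3}$)
$W{\left(K,u \right)} = -2 - \frac{K}{2}$ ($W{\left(K,u \right)} = 2 + \frac{-8 - K}{2} = 2 - \left(4 + \frac{K}{2}\right) = -2 - \frac{K}{2}$)
$\left(- \frac{60}{-139} + W{\left(E{\left(-1 \right)},O{\left(4 \right)} \right)}\right)^{2} = \left(- \frac{60}{-139} - \left(2 + \frac{\left(- \frac{2}{3}\right) \left(-1\right)}{2}\right)\right)^{2} = \left(\left(-60\right) \left(- \frac{1}{139}\right) - \frac{7}{3}\right)^{2} = \left(\frac{60}{139} - \frac{7}{3}\right)^{2} = \left(- \frac{793}{417}\right)^{2} = \frac{628849}{173889}$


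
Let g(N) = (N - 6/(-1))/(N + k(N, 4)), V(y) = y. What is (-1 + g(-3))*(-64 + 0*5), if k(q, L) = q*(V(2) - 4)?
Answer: 0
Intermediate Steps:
k(q, L) = -2*q (k(q, L) = q*(2 - 4) = q*(-2) = -2*q)
g(N) = -(6 + N)/N (g(N) = (N - 6/(-1))/(N - 2*N) = (N - 6*(-1))/((-N)) = (N + 6)*(-1/N) = (6 + N)*(-1/N) = -(6 + N)/N)
(-1 + g(-3))*(-64 + 0*5) = (-1 + (-6 - 1*(-3))/(-3))*(-64 + 0*5) = (-1 - (-6 + 3)/3)*(-64 + 0) = (-1 - 1/3*(-3))*(-64) = (-1 + 1)*(-64) = 0*(-64) = 0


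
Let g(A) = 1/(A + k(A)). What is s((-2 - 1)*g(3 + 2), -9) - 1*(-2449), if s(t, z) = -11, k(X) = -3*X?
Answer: 2438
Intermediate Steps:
g(A) = -1/(2*A) (g(A) = 1/(A - 3*A) = 1/(-2*A) = -1/(2*A))
s((-2 - 1)*g(3 + 2), -9) - 1*(-2449) = -11 - 1*(-2449) = -11 + 2449 = 2438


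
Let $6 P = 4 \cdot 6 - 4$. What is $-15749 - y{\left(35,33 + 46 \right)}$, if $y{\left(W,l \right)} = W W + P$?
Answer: $- \frac{50932}{3} \approx -16977.0$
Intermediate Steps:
$P = \frac{10}{3}$ ($P = \frac{4 \cdot 6 - 4}{6} = \frac{24 - 4}{6} = \frac{1}{6} \cdot 20 = \frac{10}{3} \approx 3.3333$)
$y{\left(W,l \right)} = \frac{10}{3} + W^{2}$ ($y{\left(W,l \right)} = W W + \frac{10}{3} = W^{2} + \frac{10}{3} = \frac{10}{3} + W^{2}$)
$-15749 - y{\left(35,33 + 46 \right)} = -15749 - \left(\frac{10}{3} + 35^{2}\right) = -15749 - \left(\frac{10}{3} + 1225\right) = -15749 - \frac{3685}{3} = - \frac{50932}{3}$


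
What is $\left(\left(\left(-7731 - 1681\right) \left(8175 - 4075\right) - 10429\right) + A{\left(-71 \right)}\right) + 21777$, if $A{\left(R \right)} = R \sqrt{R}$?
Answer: $-38577852 - 71 i \sqrt{71} \approx -3.8578 \cdot 10^{7} - 598.26 i$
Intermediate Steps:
$A{\left(R \right)} = R^{\frac{3}{2}}$
$\left(\left(\left(-7731 - 1681\right) \left(8175 - 4075\right) - 10429\right) + A{\left(-71 \right)}\right) + 21777 = \left(\left(\left(-7731 - 1681\right) \left(8175 - 4075\right) - 10429\right) + \left(-71\right)^{\frac{3}{2}}\right) + 21777 = \left(\left(\left(-9412\right) 4100 - 10429\right) - 71 i \sqrt{71}\right) + 21777 = \left(\left(-38589200 - 10429\right) - 71 i \sqrt{71}\right) + 21777 = \left(-38599629 - 71 i \sqrt{71}\right) + 21777 = -38577852 - 71 i \sqrt{71}$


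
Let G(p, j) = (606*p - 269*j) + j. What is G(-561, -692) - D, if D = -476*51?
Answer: -130234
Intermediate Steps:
G(p, j) = -268*j + 606*p (G(p, j) = (-269*j + 606*p) + j = -268*j + 606*p)
D = -24276
G(-561, -692) - D = (-268*(-692) + 606*(-561)) - 1*(-24276) = (185456 - 339966) + 24276 = -154510 + 24276 = -130234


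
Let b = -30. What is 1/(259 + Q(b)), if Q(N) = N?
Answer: 1/229 ≈ 0.0043668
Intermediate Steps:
1/(259 + Q(b)) = 1/(259 - 30) = 1/229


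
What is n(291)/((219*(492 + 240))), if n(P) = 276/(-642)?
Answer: -23/8576478 ≈ -2.6818e-6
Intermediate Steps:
n(P) = -46/107 (n(P) = 276*(-1/642) = -46/107)
n(291)/((219*(492 + 240))) = -46*1/(219*(492 + 240))/107 = -46/(107*(219*732)) = -46/107/160308 = -46/107*1/160308 = -23/8576478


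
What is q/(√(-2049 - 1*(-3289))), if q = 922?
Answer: 461*√310/310 ≈ 26.183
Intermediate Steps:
q/(√(-2049 - 1*(-3289))) = 922/(√(-2049 - 1*(-3289))) = 922/(√(-2049 + 3289)) = 922/(√1240) = 922/((2*√310)) = 922*(√310/620) = 461*√310/310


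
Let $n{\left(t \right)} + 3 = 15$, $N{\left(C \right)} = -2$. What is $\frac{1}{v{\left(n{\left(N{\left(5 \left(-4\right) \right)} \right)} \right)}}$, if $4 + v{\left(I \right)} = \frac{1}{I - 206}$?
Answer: $- \frac{194}{777} \approx -0.24968$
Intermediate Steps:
$n{\left(t \right)} = 12$ ($n{\left(t \right)} = -3 + 15 = 12$)
$v{\left(I \right)} = -4 + \frac{1}{-206 + I}$ ($v{\left(I \right)} = -4 + \frac{1}{I - 206} = -4 + \frac{1}{-206 + I}$)
$\frac{1}{v{\left(n{\left(N{\left(5 \left(-4\right) \right)} \right)} \right)}} = \frac{1}{\frac{1}{-206 + 12} \left(825 - 48\right)} = \frac{1}{\frac{1}{-194} \left(825 - 48\right)} = \frac{1}{\left(- \frac{1}{194}\right) 777} = \frac{1}{- \frac{777}{194}} = - \frac{194}{777}$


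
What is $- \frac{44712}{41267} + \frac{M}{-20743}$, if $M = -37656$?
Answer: $\frac{626489136}{856001381} \approx 0.73188$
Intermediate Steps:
$- \frac{44712}{41267} + \frac{M}{-20743} = - \frac{44712}{41267} - \frac{37656}{-20743} = \left(-44712\right) \frac{1}{41267} - - \frac{37656}{20743} = - \frac{44712}{41267} + \frac{37656}{20743} = \frac{626489136}{856001381}$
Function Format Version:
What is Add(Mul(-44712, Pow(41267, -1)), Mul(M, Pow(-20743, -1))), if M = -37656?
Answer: Rational(626489136, 856001381) ≈ 0.73188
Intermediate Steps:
Add(Mul(-44712, Pow(41267, -1)), Mul(M, Pow(-20743, -1))) = Add(Mul(-44712, Pow(41267, -1)), Mul(-37656, Pow(-20743, -1))) = Add(Mul(-44712, Rational(1, 41267)), Mul(-37656, Rational(-1, 20743))) = Add(Rational(-44712, 41267), Rational(37656, 20743)) = Rational(626489136, 856001381)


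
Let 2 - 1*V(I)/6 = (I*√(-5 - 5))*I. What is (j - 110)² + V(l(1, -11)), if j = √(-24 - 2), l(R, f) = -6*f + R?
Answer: 12086 - 26934*I*√10 - 220*I*√26 ≈ 12086.0 - 86295.0*I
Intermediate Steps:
l(R, f) = R - 6*f
j = I*√26 (j = √(-26) = I*√26 ≈ 5.099*I)
V(I) = 12 - 6*I*√10*I² (V(I) = 12 - 6*I*√(-5 - 5)*I = 12 - 6*I*√(-10)*I = 12 - 6*I*(I*√10)*I = 12 - 6*I*I*√10*I = 12 - 6*I*√10*I²)
(j - 110)² + V(l(1, -11)) = (I*√26 - 110)² + (12 - 6*I*√10*(1 - 6*(-11))²) = (-110 + I*√26)² + (12 - 6*I*√10*(1 + 66)²) = (-110 + I*√26)² + (12 - 6*I*√10*67²) = (-110 + I*√26)² + (12 - 6*I*√10*4489) = (-110 + I*√26)² + (12 - 26934*I*√10) = 12 + (-110 + I*√26)² - 26934*I*√10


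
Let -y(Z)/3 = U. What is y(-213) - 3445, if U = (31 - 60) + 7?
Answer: -3379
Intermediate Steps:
U = -22 (U = -29 + 7 = -22)
y(Z) = 66 (y(Z) = -3*(-22) = 66)
y(-213) - 3445 = 66 - 3445 = -3379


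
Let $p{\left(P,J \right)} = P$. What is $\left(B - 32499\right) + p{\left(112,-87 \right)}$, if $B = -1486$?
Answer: $-33873$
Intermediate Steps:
$\left(B - 32499\right) + p{\left(112,-87 \right)} = \left(-1486 - 32499\right) + 112 = -33985 + 112 = -33873$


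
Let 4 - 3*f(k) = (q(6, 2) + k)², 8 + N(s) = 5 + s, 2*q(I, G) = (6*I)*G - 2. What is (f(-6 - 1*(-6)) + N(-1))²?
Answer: 168921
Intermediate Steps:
q(I, G) = -1 + 3*G*I (q(I, G) = ((6*I)*G - 2)/2 = (6*G*I - 2)/2 = (-2 + 6*G*I)/2 = -1 + 3*G*I)
N(s) = -3 + s (N(s) = -8 + (5 + s) = -3 + s)
f(k) = 4/3 - (35 + k)²/3 (f(k) = 4/3 - ((-1 + 3*2*6) + k)²/3 = 4/3 - ((-1 + 36) + k)²/3 = 4/3 - (35 + k)²/3)
(f(-6 - 1*(-6)) + N(-1))² = ((4/3 - (35 + (-6 - 1*(-6)))²/3) + (-3 - 1))² = ((4/3 - (35 + (-6 + 6))²/3) - 4)² = ((4/3 - (35 + 0)²/3) - 4)² = ((4/3 - ⅓*35²) - 4)² = ((4/3 - ⅓*1225) - 4)² = ((4/3 - 1225/3) - 4)² = (-407 - 4)² = (-411)² = 168921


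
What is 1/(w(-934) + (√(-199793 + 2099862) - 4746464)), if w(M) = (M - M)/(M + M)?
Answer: -4746464/22528918603227 - √1900069/22528918603227 ≈ -2.1074e-7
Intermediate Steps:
w(M) = 0 (w(M) = 0/((2*M)) = 0*(1/(2*M)) = 0)
1/(w(-934) + (√(-199793 + 2099862) - 4746464)) = 1/(0 + (√(-199793 + 2099862) - 4746464)) = 1/(0 + (√1900069 - 4746464)) = 1/(0 + (-4746464 + √1900069)) = 1/(-4746464 + √1900069)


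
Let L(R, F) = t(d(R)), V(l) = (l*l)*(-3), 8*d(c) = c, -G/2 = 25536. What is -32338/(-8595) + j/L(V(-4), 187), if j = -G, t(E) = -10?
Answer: -43864046/8595 ≈ -5103.4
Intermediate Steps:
G = -51072 (G = -2*25536 = -51072)
d(c) = c/8
V(l) = -3*l² (V(l) = l²*(-3) = -3*l²)
L(R, F) = -10
j = 51072 (j = -1*(-51072) = 51072)
-32338/(-8595) + j/L(V(-4), 187) = -32338/(-8595) + 51072/(-10) = -32338*(-1/8595) + 51072*(-⅒) = 32338/8595 - 25536/5 = -43864046/8595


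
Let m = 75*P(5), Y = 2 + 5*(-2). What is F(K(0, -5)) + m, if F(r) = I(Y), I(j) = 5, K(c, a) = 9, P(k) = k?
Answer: 380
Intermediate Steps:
Y = -8 (Y = 2 - 10 = -8)
F(r) = 5
m = 375 (m = 75*5 = 375)
F(K(0, -5)) + m = 5 + 375 = 380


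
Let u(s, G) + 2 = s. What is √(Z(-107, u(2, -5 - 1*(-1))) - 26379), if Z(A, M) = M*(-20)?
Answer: 3*I*√2931 ≈ 162.42*I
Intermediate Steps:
u(s, G) = -2 + s
Z(A, M) = -20*M
√(Z(-107, u(2, -5 - 1*(-1))) - 26379) = √(-20*(-2 + 2) - 26379) = √(-20*0 - 26379) = √(0 - 26379) = √(-26379) = 3*I*√2931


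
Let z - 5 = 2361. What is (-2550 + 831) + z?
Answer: 647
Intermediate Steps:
z = 2366 (z = 5 + 2361 = 2366)
(-2550 + 831) + z = (-2550 + 831) + 2366 = -1719 + 2366 = 647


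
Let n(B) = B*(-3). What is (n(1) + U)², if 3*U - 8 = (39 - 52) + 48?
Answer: 1156/9 ≈ 128.44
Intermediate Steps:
U = 43/3 (U = 8/3 + ((39 - 52) + 48)/3 = 8/3 + (-13 + 48)/3 = 8/3 + (⅓)*35 = 8/3 + 35/3 = 43/3 ≈ 14.333)
n(B) = -3*B
(n(1) + U)² = (-3*1 + 43/3)² = (-3 + 43/3)² = (34/3)² = 1156/9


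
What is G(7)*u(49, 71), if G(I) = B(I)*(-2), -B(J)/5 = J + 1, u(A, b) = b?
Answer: 5680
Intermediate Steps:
B(J) = -5 - 5*J (B(J) = -5*(J + 1) = -5*(1 + J) = -5 - 5*J)
G(I) = 10 + 10*I (G(I) = (-5 - 5*I)*(-2) = 10 + 10*I)
G(7)*u(49, 71) = (10 + 10*7)*71 = (10 + 70)*71 = 80*71 = 5680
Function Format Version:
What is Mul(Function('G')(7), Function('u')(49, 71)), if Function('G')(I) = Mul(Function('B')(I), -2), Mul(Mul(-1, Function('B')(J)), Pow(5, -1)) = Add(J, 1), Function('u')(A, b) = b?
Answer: 5680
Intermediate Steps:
Function('B')(J) = Add(-5, Mul(-5, J)) (Function('B')(J) = Mul(-5, Add(J, 1)) = Mul(-5, Add(1, J)) = Add(-5, Mul(-5, J)))
Function('G')(I) = Add(10, Mul(10, I)) (Function('G')(I) = Mul(Add(-5, Mul(-5, I)), -2) = Add(10, Mul(10, I)))
Mul(Function('G')(7), Function('u')(49, 71)) = Mul(Add(10, Mul(10, 7)), 71) = Mul(Add(10, 70), 71) = Mul(80, 71) = 5680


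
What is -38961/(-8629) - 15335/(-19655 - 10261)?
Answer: 1297882991/258145164 ≈ 5.0277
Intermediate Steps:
-38961/(-8629) - 15335/(-19655 - 10261) = -38961*(-1/8629) - 15335/(-29916) = 38961/8629 - 15335*(-1/29916) = 38961/8629 + 15335/29916 = 1297882991/258145164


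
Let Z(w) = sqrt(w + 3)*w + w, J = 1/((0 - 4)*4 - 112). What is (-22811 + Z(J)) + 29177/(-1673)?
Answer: -4888575113/214144 - sqrt(766)/2048 ≈ -22828.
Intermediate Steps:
J = -1/128 (J = 1/(-4*4 - 112) = 1/(-16 - 112) = 1/(-128) = -1/128 ≈ -0.0078125)
Z(w) = w + w*sqrt(3 + w) (Z(w) = sqrt(3 + w)*w + w = w*sqrt(3 + w) + w = w + w*sqrt(3 + w))
(-22811 + Z(J)) + 29177/(-1673) = (-22811 - (1 + sqrt(3 - 1/128))/128) + 29177/(-1673) = (-22811 - (1 + sqrt(383/128))/128) + 29177*(-1/1673) = (-22811 - (1 + sqrt(766)/16)/128) - 29177/1673 = (-22811 + (-1/128 - sqrt(766)/2048)) - 29177/1673 = (-2919809/128 - sqrt(766)/2048) - 29177/1673 = -4888575113/214144 - sqrt(766)/2048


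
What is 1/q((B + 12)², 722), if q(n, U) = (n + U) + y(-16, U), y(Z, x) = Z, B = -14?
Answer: 1/710 ≈ 0.0014085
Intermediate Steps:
q(n, U) = -16 + U + n (q(n, U) = (n + U) - 16 = (U + n) - 16 = -16 + U + n)
1/q((B + 12)², 722) = 1/(-16 + 722 + (-14 + 12)²) = 1/(-16 + 722 + (-2)²) = 1/(-16 + 722 + 4) = 1/710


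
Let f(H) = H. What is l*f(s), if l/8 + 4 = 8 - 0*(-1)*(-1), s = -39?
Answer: -1248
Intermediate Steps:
l = 32 (l = -32 + 8*(8 - 0*(-1)*(-1)) = -32 + 8*(8 - 0*(-1)) = -32 + 8*(8 - 1*0) = -32 + 8*(8 + 0) = -32 + 8*8 = -32 + 64 = 32)
l*f(s) = 32*(-39) = -1248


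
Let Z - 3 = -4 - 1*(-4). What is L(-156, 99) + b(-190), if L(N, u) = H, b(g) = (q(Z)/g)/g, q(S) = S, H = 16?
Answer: 577603/36100 ≈ 16.000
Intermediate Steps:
Z = 3 (Z = 3 + (-4 - 1*(-4)) = 3 + (-4 + 4) = 3 + 0 = 3)
b(g) = 3/g² (b(g) = (3/g)/g = 3/g²)
L(N, u) = 16
L(-156, 99) + b(-190) = 16 + 3/(-190)² = 16 + 3*(1/36100) = 16 + 3/36100 = 577603/36100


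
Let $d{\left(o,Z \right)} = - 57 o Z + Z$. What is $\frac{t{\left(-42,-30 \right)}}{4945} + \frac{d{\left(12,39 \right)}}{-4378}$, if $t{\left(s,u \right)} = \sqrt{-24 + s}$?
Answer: $\frac{26637}{4378} + \frac{i \sqrt{66}}{4945} \approx 6.0843 + 0.0016429 i$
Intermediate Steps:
$d{\left(o,Z \right)} = Z - 57 Z o$ ($d{\left(o,Z \right)} = - 57 Z o + Z = Z - 57 Z o$)
$\frac{t{\left(-42,-30 \right)}}{4945} + \frac{d{\left(12,39 \right)}}{-4378} = \frac{\sqrt{-24 - 42}}{4945} + \frac{39 \left(1 - 684\right)}{-4378} = \sqrt{-66} \cdot \frac{1}{4945} + 39 \left(1 - 684\right) \left(- \frac{1}{4378}\right) = i \sqrt{66} \cdot \frac{1}{4945} + 39 \left(-683\right) \left(- \frac{1}{4378}\right) = \frac{i \sqrt{66}}{4945} - - \frac{26637}{4378} = \frac{i \sqrt{66}}{4945} + \frac{26637}{4378} = \frac{26637}{4378} + \frac{i \sqrt{66}}{4945}$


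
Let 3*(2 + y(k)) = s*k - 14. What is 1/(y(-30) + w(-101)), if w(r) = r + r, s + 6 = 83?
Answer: -3/2936 ≈ -0.0010218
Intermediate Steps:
s = 77 (s = -6 + 83 = 77)
w(r) = 2*r
y(k) = -20/3 + 77*k/3 (y(k) = -2 + (77*k - 14)/3 = -2 + (-14 + 77*k)/3 = -2 + (-14/3 + 77*k/3) = -20/3 + 77*k/3)
1/(y(-30) + w(-101)) = 1/((-20/3 + (77/3)*(-30)) + 2*(-101)) = 1/((-20/3 - 770) - 202) = 1/(-2330/3 - 202) = 1/(-2936/3) = -3/2936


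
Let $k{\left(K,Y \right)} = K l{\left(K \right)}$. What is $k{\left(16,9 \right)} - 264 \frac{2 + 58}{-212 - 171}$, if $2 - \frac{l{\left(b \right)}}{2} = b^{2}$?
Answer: $- \frac{3097184}{383} \approx -8086.6$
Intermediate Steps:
$l{\left(b \right)} = 4 - 2 b^{2}$
$k{\left(K,Y \right)} = K \left(4 - 2 K^{2}\right)$
$k{\left(16,9 \right)} - 264 \frac{2 + 58}{-212 - 171} = 2 \cdot 16 \left(2 - 16^{2}\right) - 264 \frac{2 + 58}{-212 - 171} = 2 \cdot 16 \left(2 - 256\right) - 264 \frac{60}{-383} = 2 \cdot 16 \left(2 - 256\right) - 264 \cdot 60 \left(- \frac{1}{383}\right) = 2 \cdot 16 \left(-254\right) - - \frac{15840}{383} = -8128 + \frac{15840}{383} = - \frac{3097184}{383}$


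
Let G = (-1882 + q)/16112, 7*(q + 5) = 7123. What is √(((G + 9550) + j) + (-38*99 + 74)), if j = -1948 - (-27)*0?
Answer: √3111643524010/28196 ≈ 62.562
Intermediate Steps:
q = 7088/7 (q = -5 + (⅐)*7123 = -5 + 7123/7 = 7088/7 ≈ 1012.6)
G = -3043/56392 (G = (-1882 + 7088/7)/16112 = -6086/7*1/16112 = -3043/56392 ≈ -0.053962)
j = -1948 (j = -1948 - 1*0 = -1948 + 0 = -1948)
√(((G + 9550) + j) + (-38*99 + 74)) = √(((-3043/56392 + 9550) - 1948) + (-38*99 + 74)) = √((538540557/56392 - 1948) + (-3762 + 74)) = √(428688941/56392 - 3688) = √(220715245/56392) = √3111643524010/28196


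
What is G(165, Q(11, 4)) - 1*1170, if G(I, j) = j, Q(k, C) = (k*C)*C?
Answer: -994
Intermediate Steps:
Q(k, C) = k*C² (Q(k, C) = (C*k)*C = k*C²)
G(165, Q(11, 4)) - 1*1170 = 11*4² - 1*1170 = 11*16 - 1170 = 176 - 1170 = -994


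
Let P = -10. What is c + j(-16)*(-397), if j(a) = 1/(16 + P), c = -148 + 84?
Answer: -781/6 ≈ -130.17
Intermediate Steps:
c = -64
j(a) = ⅙ (j(a) = 1/(16 - 10) = 1/6 = ⅙)
c + j(-16)*(-397) = -64 + (⅙)*(-397) = -64 - 397/6 = -781/6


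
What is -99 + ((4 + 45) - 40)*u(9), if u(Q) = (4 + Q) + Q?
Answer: 99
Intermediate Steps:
u(Q) = 4 + 2*Q
-99 + ((4 + 45) - 40)*u(9) = -99 + ((4 + 45) - 40)*(4 + 2*9) = -99 + (49 - 40)*(4 + 18) = -99 + 9*22 = -99 + 198 = 99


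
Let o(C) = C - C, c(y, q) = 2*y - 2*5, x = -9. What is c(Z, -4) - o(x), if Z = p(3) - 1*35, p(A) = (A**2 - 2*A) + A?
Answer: -68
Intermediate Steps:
p(A) = A**2 - A
Z = -29 (Z = 3*(-1 + 3) - 1*35 = 3*2 - 35 = 6 - 35 = -29)
c(y, q) = -10 + 2*y (c(y, q) = 2*y - 10 = -10 + 2*y)
o(C) = 0
c(Z, -4) - o(x) = (-10 + 2*(-29)) - 1*0 = (-10 - 58) + 0 = -68 + 0 = -68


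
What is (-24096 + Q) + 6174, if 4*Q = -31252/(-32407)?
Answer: -580790441/32407 ≈ -17922.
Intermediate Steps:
Q = 7813/32407 (Q = (-31252/(-32407))/4 = (-31252*(-1/32407))/4 = (¼)*(31252/32407) = 7813/32407 ≈ 0.24109)
(-24096 + Q) + 6174 = (-24096 + 7813/32407) + 6174 = -780871259/32407 + 6174 = -580790441/32407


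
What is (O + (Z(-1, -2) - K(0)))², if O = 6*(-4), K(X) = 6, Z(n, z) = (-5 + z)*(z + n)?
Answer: 81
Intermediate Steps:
Z(n, z) = (-5 + z)*(n + z)
O = -24
(O + (Z(-1, -2) - K(0)))² = (-24 + (((-2)² - 5*(-1) - 5*(-2) - 1*(-2)) - 1*6))² = (-24 + ((4 + 5 + 10 + 2) - 6))² = (-24 + (21 - 6))² = (-24 + 15)² = (-9)² = 81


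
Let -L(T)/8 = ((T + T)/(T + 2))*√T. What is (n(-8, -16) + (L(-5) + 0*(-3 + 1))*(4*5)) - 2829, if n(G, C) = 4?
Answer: -2825 - 1600*I*√5/3 ≈ -2825.0 - 1192.6*I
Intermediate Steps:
L(T) = -16*T^(3/2)/(2 + T) (L(T) = -8*(T + T)/(T + 2)*√T = -8*(2*T)/(2 + T)*√T = -8*2*T/(2 + T)*√T = -16*T^(3/2)/(2 + T))
(n(-8, -16) + (L(-5) + 0*(-3 + 1))*(4*5)) - 2829 = (4 + (-16*(-5)^(3/2)/(2 - 5) + 0*(-3 + 1))*(4*5)) - 2829 = (4 + (-16*(-5*I*√5)/(-3) + 0*(-2))*20) - 2829 = (4 + (-16*(-5*I*√5)*(-⅓) + 0)*20) - 2829 = (4 + (-80*I*√5/3 + 0)*20) - 2829 = (4 - 80*I*√5/3*20) - 2829 = (4 - 1600*I*√5/3) - 2829 = -2825 - 1600*I*√5/3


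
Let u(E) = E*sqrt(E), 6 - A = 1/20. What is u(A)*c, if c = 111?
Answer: 13209*sqrt(595)/200 ≈ 1611.0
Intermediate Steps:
A = 119/20 (A = 6 - 1/20 = 119/20 ≈ 5.9500)
u(E) = E**(3/2)
u(A)*c = (119/20)**(3/2)*111 = (119*sqrt(595)/200)*111 = 13209*sqrt(595)/200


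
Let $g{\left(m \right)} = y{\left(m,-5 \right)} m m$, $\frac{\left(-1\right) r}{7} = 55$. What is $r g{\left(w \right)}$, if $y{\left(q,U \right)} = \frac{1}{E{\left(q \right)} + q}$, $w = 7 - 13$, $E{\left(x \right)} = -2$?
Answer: $\frac{3465}{2} \approx 1732.5$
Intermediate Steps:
$r = -385$ ($r = \left(-7\right) 55 = -385$)
$w = -6$ ($w = 7 - 13 = -6$)
$y{\left(q,U \right)} = \frac{1}{-2 + q}$
$g{\left(m \right)} = \frac{m^{2}}{-2 + m}$ ($g{\left(m \right)} = \frac{m}{-2 + m} m = \frac{m^{2}}{-2 + m}$)
$r g{\left(w \right)} = - 385 \frac{\left(-6\right)^{2}}{-2 - 6} = - 385 \frac{36}{-8} = - 385 \cdot 36 \left(- \frac{1}{8}\right) = \left(-385\right) \left(- \frac{9}{2}\right) = \frac{3465}{2}$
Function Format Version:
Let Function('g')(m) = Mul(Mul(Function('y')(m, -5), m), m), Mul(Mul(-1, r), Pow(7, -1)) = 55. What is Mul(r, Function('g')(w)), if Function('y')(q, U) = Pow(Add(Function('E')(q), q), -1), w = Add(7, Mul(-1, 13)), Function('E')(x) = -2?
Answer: Rational(3465, 2) ≈ 1732.5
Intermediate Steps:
r = -385 (r = Mul(-7, 55) = -385)
w = -6 (w = Add(7, -13) = -6)
Function('y')(q, U) = Pow(Add(-2, q), -1)
Function('g')(m) = Mul(Pow(m, 2), Pow(Add(-2, m), -1)) (Function('g')(m) = Mul(Mul(Pow(Add(-2, m), -1), m), m) = Mul(Mul(m, Pow(Add(-2, m), -1)), m) = Mul(Pow(m, 2), Pow(Add(-2, m), -1)))
Mul(r, Function('g')(w)) = Mul(-385, Mul(Pow(-6, 2), Pow(Add(-2, -6), -1))) = Mul(-385, Mul(36, Pow(-8, -1))) = Mul(-385, Mul(36, Rational(-1, 8))) = Mul(-385, Rational(-9, 2)) = Rational(3465, 2)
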